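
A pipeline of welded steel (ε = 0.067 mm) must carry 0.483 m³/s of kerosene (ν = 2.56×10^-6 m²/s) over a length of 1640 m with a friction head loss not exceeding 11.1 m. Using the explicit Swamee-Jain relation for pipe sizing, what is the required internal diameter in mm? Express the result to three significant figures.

D ≈ 538 mm

Swamee-Jain (Type III): D = 0.66·[ε^1.25·(LQ²/(gh_f))^4.75 + ν·Q^9.4·(L/(gh_f))^5.2]^0.04
LQ²/(gh_f) = 3.514; L/(gh_f) = 15.06
Term 1 = ε^1.25·(…)^4.75 = 0.00237; Term 2 = ν·Q^9.4·(…)^5.2 = 0.00365
D = 0.66·(0.00237 + 0.00365)^0.04 = 0.5379 m = 538 mm
Check: V = 2.13 m/s, Re = 4.47×10^5, f = 0.01493, h_f = 10.5 m ≈ 11.1 m ✓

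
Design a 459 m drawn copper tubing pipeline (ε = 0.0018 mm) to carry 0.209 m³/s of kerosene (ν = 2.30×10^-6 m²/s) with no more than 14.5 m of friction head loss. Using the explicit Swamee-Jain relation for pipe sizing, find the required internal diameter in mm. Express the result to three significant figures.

D ≈ 278 mm

Swamee-Jain (Type III): D = 0.66·[ε^1.25·(LQ²/(gh_f))^4.75 + ν·Q^9.4·(L/(gh_f))^5.2]^0.04
LQ²/(gh_f) = 0.1410; L/(gh_f) = 3.227
Term 1 = ε^1.25·(…)^4.75 = 5.99×10^-12; Term 2 = ν·Q^9.4·(…)^5.2 = 4.14×10^-10
D = 0.66·(5.99×10^-12 + 4.14×10^-10)^0.04 = 0.2783 m = 278 mm
Check: V = 3.44 m/s, Re = 4.16×10^5, f = 0.01363, h_f = 13.5 m ≈ 14.5 m ✓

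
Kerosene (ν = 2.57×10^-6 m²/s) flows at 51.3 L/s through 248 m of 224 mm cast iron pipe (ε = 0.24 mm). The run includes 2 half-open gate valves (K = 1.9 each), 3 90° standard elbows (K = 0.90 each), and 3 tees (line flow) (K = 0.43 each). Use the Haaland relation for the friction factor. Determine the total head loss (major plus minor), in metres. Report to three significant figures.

V = 4Q/(πD²) = 1.302 m/s; V²/2g = 0.08637 m
Re = 1.13×10^5, ε/D = 0.00107 → f = 0.02198 (Haaland)
Major: h_f = f(L/D)·V²/2g = 0.02198·1107·0.08637 = 2.102 m
Minor: ΣK = 7.79; h_m = ΣK·V²/2g = 0.6728 m
Total H_L = 2.102 + 0.6728 = 2.775 m

H_L ≈ 2.77 m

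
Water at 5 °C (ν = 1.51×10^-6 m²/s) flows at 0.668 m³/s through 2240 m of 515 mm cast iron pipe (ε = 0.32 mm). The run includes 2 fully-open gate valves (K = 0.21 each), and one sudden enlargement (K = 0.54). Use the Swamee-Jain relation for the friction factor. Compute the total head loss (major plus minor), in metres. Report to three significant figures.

H_L ≈ 41.6 m

V = 4Q/(πD²) = 3.207 m/s; V²/2g = 0.5241 m
Re = 1.09×10^6, ε/D = 6.21×10^-4 → f = 0.01803 (Swamee-Jain)
Major: h_f = f(L/D)·V²/2g = 0.01803·4350·0.5241 = 41.11 m
Minor: ΣK = 0.960; h_m = ΣK·V²/2g = 0.5032 m
Total H_L = 41.11 + 0.5032 = 41.61 m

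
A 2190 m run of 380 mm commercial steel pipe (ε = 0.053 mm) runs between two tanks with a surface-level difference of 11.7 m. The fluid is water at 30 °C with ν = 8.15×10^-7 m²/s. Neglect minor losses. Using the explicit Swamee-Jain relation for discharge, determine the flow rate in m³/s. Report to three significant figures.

Q ≈ 0.190 m³/s

Swamee-Jain (Type II): Q = -0.965·√(gD⁵h_f/L)·ln[ε/(3.7D) + √(3.17ν²L/(gD³h_f))]
√(gD⁵h_f/L) = √(9.81·0.380⁵·11.7/2190) = 0.02038
ε/(3.7D) = 3.77×10^-5; √(3.17ν²L/(gD³h_f)) = 2.71×10^-5
Q = -0.965·0.02038·ln(6.475×10^-5) = 0.1897 m³/s
Check: V = 1.67 m/s, Re = 7.80×10^5, f = 0.01432, h_f = 11.8 m ≈ 11.7 m ✓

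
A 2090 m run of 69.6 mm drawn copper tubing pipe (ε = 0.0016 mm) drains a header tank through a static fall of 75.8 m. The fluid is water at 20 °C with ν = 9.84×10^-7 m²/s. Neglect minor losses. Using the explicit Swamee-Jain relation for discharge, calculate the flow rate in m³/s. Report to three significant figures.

Q ≈ 0.00640 m³/s

Swamee-Jain (Type II): Q = -0.965·√(gD⁵h_f/L)·ln[ε/(3.7D) + √(3.17ν²L/(gD³h_f))]
√(gD⁵h_f/L) = √(9.81·0.0696⁵·75.8/2090) = 7.623×10^-4
ε/(3.7D) = 6.21×10^-6; √(3.17ν²L/(gD³h_f)) = 1.60×10^-4
Q = -0.965·7.623×10^-4·ln(1.662×10^-4) = 0.006402 m³/s
Check: V = 1.68 m/s, Re = 1.19×10^5, f = 0.01739, h_f = 75.3 m ≈ 75.8 m ✓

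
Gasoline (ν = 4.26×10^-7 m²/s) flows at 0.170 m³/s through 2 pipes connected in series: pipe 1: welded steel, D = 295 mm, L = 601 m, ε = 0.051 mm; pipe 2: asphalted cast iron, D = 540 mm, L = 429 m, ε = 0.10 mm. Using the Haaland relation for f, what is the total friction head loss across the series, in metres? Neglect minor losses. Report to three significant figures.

Pipe 1: V = 2.487 m/s, Re = 1.72×10^6, ε/D = 1.73×10^-4, f = 0.01393, h_1 = f(L/D)V²/2g = 8.946 m
Pipe 2: V = 0.7423 m/s, Re = 9.41×10^5, ε/D = 1.85×10^-4, f = 0.01448, h_2 = f(L/D)V²/2g = 0.3231 m
Series → Q common, losses add: H = Σh = 9.269 m

H ≈ 9.27 m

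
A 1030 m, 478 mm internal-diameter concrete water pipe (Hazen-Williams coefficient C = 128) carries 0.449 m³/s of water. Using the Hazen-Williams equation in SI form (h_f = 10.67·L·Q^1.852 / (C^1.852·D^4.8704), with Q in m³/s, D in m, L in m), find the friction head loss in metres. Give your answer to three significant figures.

h_f ≈ 11.4 m

h_f = 10.67·1030·0.449^1.852 / (128^1.852·0.478^4.8704) = 11.37 m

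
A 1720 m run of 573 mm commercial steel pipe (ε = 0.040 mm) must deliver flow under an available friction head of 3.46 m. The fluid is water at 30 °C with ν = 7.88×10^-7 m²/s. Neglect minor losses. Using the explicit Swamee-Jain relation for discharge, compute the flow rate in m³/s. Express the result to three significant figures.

Swamee-Jain (Type II): Q = -0.965·√(gD⁵h_f/L)·ln[ε/(3.7D) + √(3.17ν²L/(gD³h_f))]
√(gD⁵h_f/L) = √(9.81·0.573⁵·3.46/1720) = 0.03491
ε/(3.7D) = 1.89×10^-5; √(3.17ν²L/(gD³h_f)) = 2.30×10^-5
Q = -0.965·0.03491·ln(4.189×10^-5) = 0.3396 m³/s
Check: V = 1.32 m/s, Re = 9.58×10^5, f = 0.01309, h_f = 3.47 m ≈ 3.46 m ✓

Q ≈ 0.340 m³/s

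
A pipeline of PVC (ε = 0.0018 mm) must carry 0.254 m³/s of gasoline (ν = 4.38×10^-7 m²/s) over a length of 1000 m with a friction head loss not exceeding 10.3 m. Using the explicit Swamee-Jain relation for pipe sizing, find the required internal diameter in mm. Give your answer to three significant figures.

D ≈ 354 mm

Swamee-Jain (Type III): D = 0.66·[ε^1.25·(LQ²/(gh_f))^4.75 + ν·Q^9.4·(L/(gh_f))^5.2]^0.04
LQ²/(gh_f) = 0.6385; L/(gh_f) = 9.897
Term 1 = ε^1.25·(…)^4.75 = 7.83×10^-9; Term 2 = ν·Q^9.4·(…)^5.2 = 1.67×10^-7
D = 0.66·(7.83×10^-9 + 1.67×10^-7)^0.04 = 0.3542 m = 354 mm
Check: V = 2.58 m/s, Re = 2.08×10^6, f = 0.01050, h_f = 10.0 m ≈ 10.3 m ✓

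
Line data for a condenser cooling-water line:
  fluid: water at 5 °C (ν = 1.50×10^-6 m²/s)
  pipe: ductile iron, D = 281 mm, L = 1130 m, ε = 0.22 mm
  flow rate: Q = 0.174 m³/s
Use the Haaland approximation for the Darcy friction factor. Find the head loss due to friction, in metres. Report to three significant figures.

h_f ≈ 30.9 m

V = 4Q/(πD²) = 4·0.174/(π·0.281²) = 2.806 m/s
Re = VD/ν = 2.806·0.281/1.50×10^-6 = 5.26×10^5 → turbulent
ε/D = 0.22/281 = 7.83×10^-4
Haaland: f = 0.01914
h_f = f(L/D)V²/(2g) = 0.01914·(1130/0.281)·2.806²/(2·9.81) = 30.89 m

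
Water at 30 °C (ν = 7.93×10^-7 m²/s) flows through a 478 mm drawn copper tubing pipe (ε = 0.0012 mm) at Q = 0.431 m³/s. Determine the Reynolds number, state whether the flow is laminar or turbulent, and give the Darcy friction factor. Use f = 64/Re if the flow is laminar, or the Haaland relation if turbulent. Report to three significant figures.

V = 4Q/(πD²) = 2.402 m/s
Re = VD/ν = 2.402·0.478/7.93×10^-7 = 1.45×10^6
Re > 4000 → turbulent; ε/D = 2.51×10^-6
Haaland: f = 0.01095

Re ≈ 1.45×10^6; turbulent; f ≈ 0.0110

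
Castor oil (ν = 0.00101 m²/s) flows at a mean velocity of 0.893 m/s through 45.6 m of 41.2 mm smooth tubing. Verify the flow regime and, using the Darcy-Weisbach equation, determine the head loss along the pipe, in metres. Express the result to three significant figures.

Re = VD/ν = 0.893·0.04120/0.00101 = 36.4 → laminar (Re < 2300)
f = 64/Re = 1.757
h_f = f(L/D)V²/(2g) = 1.757·(45.6/0.04120)·0.893²/(2·9.81) = 79.04 m

h_f ≈ 79.0 m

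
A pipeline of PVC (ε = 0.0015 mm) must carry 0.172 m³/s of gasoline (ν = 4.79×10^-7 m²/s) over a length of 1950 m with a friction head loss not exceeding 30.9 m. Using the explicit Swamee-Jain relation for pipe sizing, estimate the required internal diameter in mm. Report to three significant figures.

Swamee-Jain (Type III): D = 0.66·[ε^1.25·(LQ²/(gh_f))^4.75 + ν·Q^9.4·(L/(gh_f))^5.2]^0.04
LQ²/(gh_f) = 0.1903; L/(gh_f) = 6.433
Term 1 = ε^1.25·(…)^4.75 = 1.98×10^-11; Term 2 = ν·Q^9.4·(…)^5.2 = 4.99×10^-10
D = 0.66·(1.98×10^-11 + 4.99×10^-10)^0.04 = 0.2806 m = 281 mm
Check: V = 2.78 m/s, Re = 1.63×10^6, f = 0.01089, h_f = 29.8 m ≈ 30.9 m ✓

D ≈ 281 mm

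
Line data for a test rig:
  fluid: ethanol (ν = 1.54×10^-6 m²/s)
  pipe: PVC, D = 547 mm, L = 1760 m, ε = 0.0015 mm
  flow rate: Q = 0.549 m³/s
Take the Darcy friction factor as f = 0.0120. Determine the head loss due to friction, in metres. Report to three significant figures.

V = 4Q/(πD²) = 4·0.549/(π·0.547²) = 2.336 m/s
h_f = f(L/D)V²/(2g) = 0.01200·(1760/0.547)·2.336²/(2·9.81) = 10.74 m

h_f ≈ 10.7 m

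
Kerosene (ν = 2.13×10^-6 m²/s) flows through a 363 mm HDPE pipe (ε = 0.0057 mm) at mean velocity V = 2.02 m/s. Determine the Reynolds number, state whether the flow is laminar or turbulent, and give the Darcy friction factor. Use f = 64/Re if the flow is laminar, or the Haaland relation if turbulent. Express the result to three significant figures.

Re ≈ 3.44×10^5; turbulent; f ≈ 0.0141

Re = VD/ν = 2.020·0.363/2.13×10^-6 = 3.44×10^5
Re > 4000 → turbulent; ε/D = 1.57×10^-5
Haaland: f = 0.01412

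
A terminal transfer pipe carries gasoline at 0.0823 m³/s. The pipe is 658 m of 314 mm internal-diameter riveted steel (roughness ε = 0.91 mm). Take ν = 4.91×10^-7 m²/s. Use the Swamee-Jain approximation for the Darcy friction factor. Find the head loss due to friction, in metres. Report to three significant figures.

V = 4Q/(πD²) = 4·0.0823/(π·0.314²) = 1.063 m/s
Re = VD/ν = 1.063·0.314/4.91×10^-7 = 6.80×10^5 → turbulent
ε/D = 0.91/314 = 0.00290
Swamee-Jain: f = 0.02621
h_f = f(L/D)V²/(2g) = 0.02621·(658/0.314)·1.063²/(2·9.81) = 3.162 m

h_f ≈ 3.16 m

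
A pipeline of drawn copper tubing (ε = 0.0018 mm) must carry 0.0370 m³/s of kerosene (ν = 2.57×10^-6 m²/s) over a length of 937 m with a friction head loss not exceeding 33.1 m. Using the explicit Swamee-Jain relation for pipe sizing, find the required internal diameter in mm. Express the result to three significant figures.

D ≈ 142 mm

Swamee-Jain (Type III): D = 0.66·[ε^1.25·(LQ²/(gh_f))^4.75 + ν·Q^9.4·(L/(gh_f))^5.2]^0.04
LQ²/(gh_f) = 0.003950; L/(gh_f) = 2.886
Term 1 = ε^1.25·(…)^4.75 = 2.53×10^-19; Term 2 = ν·Q^9.4·(…)^5.2 = 2.21×10^-17
D = 0.66·(2.53×10^-19 + 2.21×10^-17)^0.04 = 0.1424 m = 142 mm
Check: V = 2.32 m/s, Re = 1.29×10^5, f = 0.01705, h_f = 30.9 m ≈ 33.1 m ✓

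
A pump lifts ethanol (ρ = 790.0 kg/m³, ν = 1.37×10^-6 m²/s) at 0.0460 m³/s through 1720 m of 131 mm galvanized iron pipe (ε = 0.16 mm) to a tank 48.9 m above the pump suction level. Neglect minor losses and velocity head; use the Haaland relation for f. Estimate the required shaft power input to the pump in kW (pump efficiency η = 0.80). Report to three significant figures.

V = 4Q/(πD²) = 3.413 m/s; Re = 3.26×10^5; ε/D = 0.00122; f = 0.02135
h_f = f(L/D)V²/2g = 166.4 m
Total head H = z + h_f = 48.9 + 166.4 = 215.3 m
P_hyd = ρgQH = 790.0·9.81·0.0460·215.3 = 76.77 kW
P_shaft = P_hyd/η = 76.77/0.80 = 95.96 kW

P_shaft ≈ 96.0 kW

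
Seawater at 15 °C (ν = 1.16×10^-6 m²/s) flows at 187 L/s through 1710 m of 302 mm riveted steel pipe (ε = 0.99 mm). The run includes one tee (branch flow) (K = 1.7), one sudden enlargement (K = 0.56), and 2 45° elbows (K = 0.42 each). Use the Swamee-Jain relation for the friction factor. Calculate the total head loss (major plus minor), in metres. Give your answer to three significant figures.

V = 4Q/(πD²) = 2.611 m/s; V²/2g = 0.3474 m
Re = 6.80×10^5, ε/D = 0.00328 → f = 0.02711 (Swamee-Jain)
Major: h_f = f(L/D)·V²/2g = 0.02711·5662·0.3474 = 53.31 m
Minor: ΣK = 3.10; h_m = ΣK·V²/2g = 1.077 m
Total H_L = 53.31 + 1.077 = 54.39 m

H_L ≈ 54.4 m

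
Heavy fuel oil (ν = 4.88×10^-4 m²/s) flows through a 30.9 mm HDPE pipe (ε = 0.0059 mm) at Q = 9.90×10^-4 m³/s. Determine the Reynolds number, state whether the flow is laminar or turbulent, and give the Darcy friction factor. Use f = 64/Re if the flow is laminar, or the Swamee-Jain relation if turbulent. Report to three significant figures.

Re ≈ 83.6; laminar; f = 64/Re ≈ 0.766

V = 4Q/(πD²) = 1.320 m/s
Re = VD/ν = 1.320·0.0309/4.88×10^-4 = 83.6
Re < 2300 → laminar → f = 64/Re = 0.7656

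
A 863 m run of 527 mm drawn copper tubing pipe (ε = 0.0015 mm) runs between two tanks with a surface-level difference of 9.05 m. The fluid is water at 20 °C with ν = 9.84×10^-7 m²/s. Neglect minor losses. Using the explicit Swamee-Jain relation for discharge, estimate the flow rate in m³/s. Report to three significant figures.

Q ≈ 0.693 m³/s

Swamee-Jain (Type II): Q = -0.965·√(gD⁵h_f/L)·ln[ε/(3.7D) + √(3.17ν²L/(gD³h_f))]
√(gD⁵h_f/L) = √(9.81·0.527⁵·9.05/863) = 0.06467
ε/(3.7D) = 7.69×10^-7; √(3.17ν²L/(gD³h_f)) = 1.43×10^-5
Q = -0.965·0.06467·ln(1.505×10^-5) = 0.6929 m³/s
Check: V = 3.18 m/s, Re = 1.70×10^6, f = 0.01073, h_f = 9.04 m ≈ 9.05 m ✓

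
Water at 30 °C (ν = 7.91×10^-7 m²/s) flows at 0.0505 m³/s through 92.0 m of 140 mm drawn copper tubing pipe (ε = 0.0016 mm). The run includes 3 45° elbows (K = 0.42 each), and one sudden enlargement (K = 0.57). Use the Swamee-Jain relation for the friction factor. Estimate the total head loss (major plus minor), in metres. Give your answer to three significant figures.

H_L ≈ 5.67 m

V = 4Q/(πD²) = 3.281 m/s; V²/2g = 0.5485 m
Re = 5.81×10^5, ε/D = 1.14×10^-5 → f = 0.01295 (Swamee-Jain)
Major: h_f = f(L/D)·V²/2g = 0.01295·657.1·0.5485 = 4.667 m
Minor: ΣK = 1.83; h_m = ΣK·V²/2g = 1.004 m
Total H_L = 4.667 + 1.004 = 5.671 m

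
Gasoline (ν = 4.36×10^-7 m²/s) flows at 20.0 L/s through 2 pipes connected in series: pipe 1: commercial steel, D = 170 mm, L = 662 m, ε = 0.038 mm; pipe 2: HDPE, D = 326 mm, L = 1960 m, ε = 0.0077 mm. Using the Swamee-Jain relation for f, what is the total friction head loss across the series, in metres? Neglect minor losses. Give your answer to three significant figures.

Pipe 1: V = 0.8811 m/s, Re = 3.44×10^5, ε/D = 2.24×10^-4, f = 0.01627, h_1 = f(L/D)V²/2g = 2.507 m
Pipe 2: V = 0.2396 m/s, Re = 1.79×10^5, ε/D = 2.36×10^-5, f = 0.01607, h_2 = f(L/D)V²/2g = 0.2828 m
Series → Q common, losses add: H = Σh = 2.790 m

H ≈ 2.79 m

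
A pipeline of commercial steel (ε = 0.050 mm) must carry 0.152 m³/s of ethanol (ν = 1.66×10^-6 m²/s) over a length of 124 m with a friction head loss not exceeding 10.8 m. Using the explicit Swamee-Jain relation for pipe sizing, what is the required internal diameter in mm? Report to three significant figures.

D ≈ 206 mm

Swamee-Jain (Type III): D = 0.66·[ε^1.25·(LQ²/(gh_f))^4.75 + ν·Q^9.4·(L/(gh_f))^5.2]^0.04
LQ²/(gh_f) = 0.02704; L/(gh_f) = 1.170
Term 1 = ε^1.25·(…)^4.75 = 1.50×10^-13; Term 2 = ν·Q^9.4·(…)^5.2 = 7.67×10^-14
D = 0.66·(1.50×10^-13 + 7.67×10^-14)^0.04 = 0.2059 m = 206 mm
Check: V = 4.56 m/s, Re = 5.66×10^5, f = 0.01575, h_f = 10.1 m ≈ 10.8 m ✓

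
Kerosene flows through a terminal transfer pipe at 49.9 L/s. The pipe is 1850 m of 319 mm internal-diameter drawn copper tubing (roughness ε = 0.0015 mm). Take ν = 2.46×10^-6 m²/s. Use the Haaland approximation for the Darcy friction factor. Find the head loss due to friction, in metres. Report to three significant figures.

h_f ≈ 2.15 m

V = 4Q/(πD²) = 4·0.0499/(π·0.319²) = 0.6244 m/s
Re = VD/ν = 0.6244·0.319/2.46×10^-6 = 8.10×10^4 → turbulent
ε/D = 0.0015/319 = 4.70×10^-6
Haaland: f = 0.01865
h_f = f(L/D)V²/(2g) = 0.01865·(1850/0.319)·0.6244²/(2·9.81) = 2.149 m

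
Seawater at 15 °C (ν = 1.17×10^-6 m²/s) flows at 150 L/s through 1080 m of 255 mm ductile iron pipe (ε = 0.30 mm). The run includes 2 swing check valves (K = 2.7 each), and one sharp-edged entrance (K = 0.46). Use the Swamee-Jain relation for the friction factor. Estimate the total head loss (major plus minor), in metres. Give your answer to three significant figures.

V = 4Q/(πD²) = 2.937 m/s; V²/2g = 0.4397 m
Re = 6.40×10^5, ε/D = 0.00118 → f = 0.02096 (Swamee-Jain)
Major: h_f = f(L/D)·V²/2g = 0.02096·4235·0.4397 = 39.04 m
Minor: ΣK = 5.86; h_m = ΣK·V²/2g = 2.577 m
Total H_L = 39.04 + 2.577 = 41.61 m

H_L ≈ 41.6 m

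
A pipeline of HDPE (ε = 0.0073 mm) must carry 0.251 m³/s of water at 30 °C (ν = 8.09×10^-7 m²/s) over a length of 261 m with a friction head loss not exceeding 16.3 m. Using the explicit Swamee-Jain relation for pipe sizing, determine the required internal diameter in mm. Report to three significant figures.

Swamee-Jain (Type III): D = 0.66·[ε^1.25·(LQ²/(gh_f))^4.75 + ν·Q^9.4·(L/(gh_f))^5.2]^0.04
LQ²/(gh_f) = 0.1028; L/(gh_f) = 1.632
Term 1 = ε^1.25·(…)^4.75 = 7.71×10^-12; Term 2 = ν·Q^9.4·(…)^5.2 = 2.35×10^-11
D = 0.66·(7.71×10^-12 + 2.35×10^-11)^0.04 = 0.2508 m = 251 mm
Check: V = 5.08 m/s, Re = 1.58×10^6, f = 0.01163, h_f = 15.9 m ≈ 16.3 m ✓

D ≈ 251 mm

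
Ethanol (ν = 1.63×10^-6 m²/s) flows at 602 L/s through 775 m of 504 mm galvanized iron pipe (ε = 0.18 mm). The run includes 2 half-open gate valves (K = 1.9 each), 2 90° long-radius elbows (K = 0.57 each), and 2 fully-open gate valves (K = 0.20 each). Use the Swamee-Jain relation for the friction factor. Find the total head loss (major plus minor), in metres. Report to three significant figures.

V = 4Q/(πD²) = 3.017 m/s; V²/2g = 0.4641 m
Re = 9.33×10^5, ε/D = 3.57×10^-4 → f = 0.01629 (Swamee-Jain)
Major: h_f = f(L/D)·V²/2g = 0.01629·1538·0.4641 = 11.62 m
Minor: ΣK = 5.34; h_m = ΣK·V²/2g = 2.478 m
Total H_L = 11.62 + 2.478 = 14.10 m

H_L ≈ 14.1 m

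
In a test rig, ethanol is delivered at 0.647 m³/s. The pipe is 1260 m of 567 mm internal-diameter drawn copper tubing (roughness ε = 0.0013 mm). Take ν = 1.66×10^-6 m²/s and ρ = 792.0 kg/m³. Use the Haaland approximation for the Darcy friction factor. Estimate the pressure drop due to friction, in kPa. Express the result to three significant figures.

Δp ≈ 68.7 kPa

V = 4Q/(πD²) = 4·0.647/(π·0.567²) = 2.562 m/s
Re = VD/ν = 2.562·0.567/1.66×10^-6 = 8.75×10^5 → turbulent
ε/D = 0.0013/567 = 2.29×10^-6
Haaland: f = 0.01188
h_f = f(L/D)V²/(2g) = 0.01188·(1260/0.567)·2.562²/(2·9.81) = 8.838 m
Δp = ρg·h_f = 792.0·9.81·8.838 = 68.66 kPa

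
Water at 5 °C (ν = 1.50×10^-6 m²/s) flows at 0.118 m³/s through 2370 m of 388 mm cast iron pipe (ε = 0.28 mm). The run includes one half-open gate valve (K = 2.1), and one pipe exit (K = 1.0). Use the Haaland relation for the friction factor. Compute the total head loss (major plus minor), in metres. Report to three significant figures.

V = 4Q/(πD²) = 0.9980 m/s; V²/2g = 0.05076 m
Re = 2.58×10^5, ε/D = 7.22×10^-4 → f = 0.01941 (Haaland)
Major: h_f = f(L/D)·V²/2g = 0.01941·6108·0.05076 = 6.019 m
Minor: ΣK = 3.10; h_m = ΣK·V²/2g = 0.1574 m
Total H_L = 6.019 + 0.1574 = 6.177 m

H_L ≈ 6.18 m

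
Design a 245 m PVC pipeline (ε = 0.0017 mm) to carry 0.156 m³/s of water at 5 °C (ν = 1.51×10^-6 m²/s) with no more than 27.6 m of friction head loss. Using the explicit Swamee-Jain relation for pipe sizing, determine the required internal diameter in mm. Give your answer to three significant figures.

D ≈ 188 mm

Swamee-Jain (Type III): D = 0.66·[ε^1.25·(LQ²/(gh_f))^4.75 + ν·Q^9.4·(L/(gh_f))^5.2]^0.04
LQ²/(gh_f) = 0.02202; L/(gh_f) = 0.9049
Term 1 = ε^1.25·(…)^4.75 = 8.25×10^-16; Term 2 = ν·Q^9.4·(…)^5.2 = 2.34×10^-14
D = 0.66·(8.25×10^-16 + 2.34×10^-14)^0.04 = 0.1883 m = 188 mm
Check: V = 5.60 m/s, Re = 6.99×10^5, f = 0.01252, h_f = 26.0 m ≈ 27.6 m ✓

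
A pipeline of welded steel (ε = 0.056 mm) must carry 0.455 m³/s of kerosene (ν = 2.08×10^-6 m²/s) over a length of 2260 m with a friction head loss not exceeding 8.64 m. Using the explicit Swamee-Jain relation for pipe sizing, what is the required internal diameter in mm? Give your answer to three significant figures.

Swamee-Jain (Type III): D = 0.66·[ε^1.25·(LQ²/(gh_f))^4.75 + ν·Q^9.4·(L/(gh_f))^5.2]^0.04
LQ²/(gh_f) = 5.520; L/(gh_f) = 26.66
Term 1 = ε^1.25·(…)^4.75 = 0.0162; Term 2 = ν·Q^9.4·(…)^5.2 = 0.0330
D = 0.66·(0.0162 + 0.0330)^0.04 = 0.5851 m = 585 mm
Check: V = 1.69 m/s, Re = 4.76×10^5, f = 0.01450, h_f = 8.18 m ≈ 8.64 m ✓

D ≈ 585 mm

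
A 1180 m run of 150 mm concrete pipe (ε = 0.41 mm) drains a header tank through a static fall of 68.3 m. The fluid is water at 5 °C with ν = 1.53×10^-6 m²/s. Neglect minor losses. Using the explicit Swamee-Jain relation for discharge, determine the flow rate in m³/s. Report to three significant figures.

Swamee-Jain (Type II): Q = -0.965·√(gD⁵h_f/L)·ln[ε/(3.7D) + √(3.17ν²L/(gD³h_f))]
√(gD⁵h_f/L) = √(9.81·0.150⁵·68.3/1180) = 0.006566
ε/(3.7D) = 7.39×10^-4; √(3.17ν²L/(gD³h_f)) = 6.22×10^-5
Q = -0.965·0.006566·ln(8.010×10^-4) = 0.04518 m³/s
Check: V = 2.56 m/s, Re = 2.51×10^5, f = 0.02623, h_f = 68.7 m ≈ 68.3 m ✓

Q ≈ 0.0452 m³/s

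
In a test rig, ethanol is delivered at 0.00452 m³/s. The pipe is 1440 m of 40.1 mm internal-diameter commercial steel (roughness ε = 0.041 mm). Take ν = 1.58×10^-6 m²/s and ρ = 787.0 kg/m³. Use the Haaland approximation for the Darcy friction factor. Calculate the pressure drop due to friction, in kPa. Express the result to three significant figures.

V = 4Q/(πD²) = 4·0.00452/(π·0.0401²) = 3.579 m/s
Re = VD/ν = 3.579·0.0401/1.58×10^-6 = 9.08×10^4 → turbulent
ε/D = 0.041/40.1 = 0.00102
Haaland: f = 0.02224
h_f = f(L/D)V²/(2g) = 0.02224·(1440/0.0401)·3.579²/(2·9.81) = 521.4 m
Δp = ρg·h_f = 787.0·9.81·521.4 = 4025 kPa

Δp ≈ 4030 kPa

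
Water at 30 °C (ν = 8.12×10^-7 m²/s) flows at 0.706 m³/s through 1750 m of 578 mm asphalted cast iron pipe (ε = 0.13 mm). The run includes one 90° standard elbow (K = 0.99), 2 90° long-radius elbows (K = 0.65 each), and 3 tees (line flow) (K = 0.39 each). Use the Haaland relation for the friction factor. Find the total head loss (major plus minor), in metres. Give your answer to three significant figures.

V = 4Q/(πD²) = 2.691 m/s; V²/2g = 0.3690 m
Re = 1.92×10^6, ε/D = 2.25×10^-4 → f = 0.01452 (Haaland)
Major: h_f = f(L/D)·V²/2g = 0.01452·3028·0.3690 = 16.22 m
Minor: ΣK = 3.46; h_m = ΣK·V²/2g = 1.277 m
Total H_L = 16.22 + 1.277 = 17.50 m

H_L ≈ 17.5 m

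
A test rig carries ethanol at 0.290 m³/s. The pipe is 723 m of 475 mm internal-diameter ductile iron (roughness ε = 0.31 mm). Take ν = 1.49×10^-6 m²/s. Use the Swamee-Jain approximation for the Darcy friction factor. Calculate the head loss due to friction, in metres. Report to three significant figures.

h_f ≈ 3.87 m

V = 4Q/(πD²) = 4·0.290/(π·0.475²) = 1.637 m/s
Re = VD/ν = 1.637·0.475/1.49×10^-6 = 5.22×10^5 → turbulent
ε/D = 0.31/475 = 6.53×10^-4
Swamee-Jain: f = 0.01864
h_f = f(L/D)V²/(2g) = 0.01864·(723/0.475)·1.637²/(2·9.81) = 3.872 m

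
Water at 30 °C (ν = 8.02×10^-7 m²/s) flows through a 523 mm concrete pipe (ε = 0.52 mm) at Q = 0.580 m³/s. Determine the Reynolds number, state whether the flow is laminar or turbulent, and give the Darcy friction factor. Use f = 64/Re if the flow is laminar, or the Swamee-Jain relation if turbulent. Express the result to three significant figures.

V = 4Q/(πD²) = 2.700 m/s
Re = VD/ν = 2.700·0.523/8.02×10^-7 = 1.76×10^6
Re > 4000 → turbulent; ε/D = 9.94×10^-4
Swamee-Jain: f = 0.01985

Re ≈ 1.76×10^6; turbulent; f ≈ 0.0198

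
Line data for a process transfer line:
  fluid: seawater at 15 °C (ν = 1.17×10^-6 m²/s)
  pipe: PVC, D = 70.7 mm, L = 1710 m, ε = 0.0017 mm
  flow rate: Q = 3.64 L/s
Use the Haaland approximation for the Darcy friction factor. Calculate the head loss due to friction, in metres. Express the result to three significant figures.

V = 4Q/(πD²) = 4·0.00364/(π·0.0707²) = 0.9272 m/s
Re = VD/ν = 0.9272·0.0707/1.17×10^-6 = 5.60×10^4 → turbulent
ε/D = 0.0017/70.7 = 2.40×10^-5
Haaland: f = 0.02026
h_f = f(L/D)V²/(2g) = 0.02026·(1710/0.0707)·0.9272²/(2·9.81) = 21.47 m

h_f ≈ 21.5 m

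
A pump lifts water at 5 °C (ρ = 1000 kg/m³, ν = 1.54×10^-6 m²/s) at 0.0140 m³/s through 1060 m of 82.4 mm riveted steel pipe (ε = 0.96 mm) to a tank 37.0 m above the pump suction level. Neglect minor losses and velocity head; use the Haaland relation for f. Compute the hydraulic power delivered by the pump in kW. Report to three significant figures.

P_hyd ≈ 30.1 kW

V = 4Q/(πD²) = 2.625 m/s; Re = 1.40×10^5; ε/D = 0.0117; f = 0.04039
h_f = f(L/D)V²/2g = 182.5 m
Total head H = z + h_f = 37.0 + 182.5 = 219.5 m
P_hyd = ρgQH = 1000·9.81·0.0140·219.5 = 30.15 kW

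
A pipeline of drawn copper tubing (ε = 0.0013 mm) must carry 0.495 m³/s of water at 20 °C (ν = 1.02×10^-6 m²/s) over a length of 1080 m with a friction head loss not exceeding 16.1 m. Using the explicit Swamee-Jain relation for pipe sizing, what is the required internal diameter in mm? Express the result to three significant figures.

D ≈ 436 mm

Swamee-Jain (Type III): D = 0.66·[ε^1.25·(LQ²/(gh_f))^4.75 + ν·Q^9.4·(L/(gh_f))^5.2]^0.04
LQ²/(gh_f) = 1.675; L/(gh_f) = 6.838
Term 1 = ε^1.25·(…)^4.75 = 5.09×10^-7; Term 2 = ν·Q^9.4·(…)^5.2 = 3.02×10^-5
D = 0.66·(5.09×10^-7 + 3.02×10^-5)^0.04 = 0.4355 m = 436 mm
Check: V = 3.32 m/s, Re = 1.42×10^6, f = 0.01105, h_f = 15.4 m ≈ 16.1 m ✓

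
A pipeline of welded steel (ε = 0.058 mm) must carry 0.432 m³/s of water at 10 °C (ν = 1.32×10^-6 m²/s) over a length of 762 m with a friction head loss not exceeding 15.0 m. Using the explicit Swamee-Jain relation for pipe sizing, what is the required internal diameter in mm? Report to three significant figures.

Swamee-Jain (Type III): D = 0.66·[ε^1.25·(LQ²/(gh_f))^4.75 + ν·Q^9.4·(L/(gh_f))^5.2]^0.04
LQ²/(gh_f) = 0.9664; L/(gh_f) = 5.178
Term 1 = ε^1.25·(…)^4.75 = 4.30×10^-6; Term 2 = ν·Q^9.4·(…)^5.2 = 2.56×10^-6
D = 0.66·(4.30×10^-6 + 2.56×10^-6)^0.04 = 0.4102 m = 410 mm
Check: V = 3.27 m/s, Re = 1.02×10^6, f = 0.01406, h_f = 14.2 m ≈ 15.0 m ✓

D ≈ 410 mm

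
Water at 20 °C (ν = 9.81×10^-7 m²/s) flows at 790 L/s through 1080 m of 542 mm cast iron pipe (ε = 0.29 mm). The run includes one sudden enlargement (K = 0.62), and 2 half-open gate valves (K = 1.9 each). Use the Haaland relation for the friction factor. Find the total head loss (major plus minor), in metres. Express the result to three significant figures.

H_L ≈ 23.1 m

V = 4Q/(πD²) = 3.424 m/s; V²/2g = 0.5976 m
Re = 1.89×10^6, ε/D = 5.35×10^-4 → f = 0.01722 (Haaland)
Major: h_f = f(L/D)·V²/2g = 0.01722·1993·0.5976 = 20.50 m
Minor: ΣK = 4.42; h_m = ΣK·V²/2g = 2.641 m
Total H_L = 20.50 + 2.641 = 23.14 m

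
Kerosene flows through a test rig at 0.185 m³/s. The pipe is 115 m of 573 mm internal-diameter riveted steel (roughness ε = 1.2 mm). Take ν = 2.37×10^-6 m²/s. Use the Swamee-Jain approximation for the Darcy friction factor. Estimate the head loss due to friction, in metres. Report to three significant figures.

V = 4Q/(πD²) = 4·0.185/(π·0.573²) = 0.7174 m/s
Re = VD/ν = 0.7174·0.573/2.37×10^-6 = 1.73×10^5 → turbulent
ε/D = 1.2/573 = 0.00209
Swamee-Jain: f = 0.02488
h_f = f(L/D)V²/(2g) = 0.02488·(115/0.573)·0.7174²/(2·9.81) = 0.1310 m

h_f ≈ 0.131 m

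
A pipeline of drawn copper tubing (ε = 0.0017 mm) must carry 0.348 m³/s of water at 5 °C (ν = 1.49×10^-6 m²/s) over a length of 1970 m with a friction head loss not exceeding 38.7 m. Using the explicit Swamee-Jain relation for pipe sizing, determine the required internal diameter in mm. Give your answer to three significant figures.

Swamee-Jain (Type III): D = 0.66·[ε^1.25·(LQ²/(gh_f))^4.75 + ν·Q^9.4·(L/(gh_f))^5.2]^0.04
LQ²/(gh_f) = 0.6284; L/(gh_f) = 5.189
Term 1 = ε^1.25·(…)^4.75 = 6.76×10^-9; Term 2 = ν·Q^9.4·(…)^5.2 = 3.82×10^-7
D = 0.66·(6.76×10^-9 + 3.82×10^-7)^0.04 = 0.3657 m = 366 mm
Check: V = 3.31 m/s, Re = 8.13×10^5, f = 0.01212, h_f = 36.5 m ≈ 38.7 m ✓

D ≈ 366 mm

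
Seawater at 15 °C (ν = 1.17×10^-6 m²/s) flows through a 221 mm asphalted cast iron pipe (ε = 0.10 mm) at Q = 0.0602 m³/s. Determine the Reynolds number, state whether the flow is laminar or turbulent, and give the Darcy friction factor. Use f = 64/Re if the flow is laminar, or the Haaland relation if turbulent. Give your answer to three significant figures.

V = 4Q/(πD²) = 1.569 m/s
Re = VD/ν = 1.569·0.221/1.17×10^-6 = 2.96×10^5
Re > 4000 → turbulent; ε/D = 4.52×10^-4
Haaland: f = 0.01781

Re ≈ 2.96×10^5; turbulent; f ≈ 0.0178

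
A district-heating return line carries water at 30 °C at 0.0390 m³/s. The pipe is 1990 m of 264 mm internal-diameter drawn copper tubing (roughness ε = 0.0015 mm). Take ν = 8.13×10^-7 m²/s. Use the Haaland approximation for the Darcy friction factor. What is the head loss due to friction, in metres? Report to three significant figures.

V = 4Q/(πD²) = 4·0.0390/(π·0.264²) = 0.7125 m/s
Re = VD/ν = 0.7125·0.264/8.13×10^-7 = 2.31×10^5 → turbulent
ε/D = 0.0015/264 = 5.68×10^-6
Haaland: f = 0.01510
h_f = f(L/D)V²/(2g) = 0.01510·(1990/0.264)·0.7125²/(2·9.81) = 2.946 m

h_f ≈ 2.95 m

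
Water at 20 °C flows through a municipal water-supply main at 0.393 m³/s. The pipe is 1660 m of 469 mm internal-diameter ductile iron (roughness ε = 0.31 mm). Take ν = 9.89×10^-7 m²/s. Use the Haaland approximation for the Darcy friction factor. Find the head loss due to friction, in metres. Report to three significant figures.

V = 4Q/(πD²) = 4·0.393/(π·0.469²) = 2.275 m/s
Re = VD/ν = 2.275·0.469/9.89×10^-7 = 1.08×10^6 → turbulent
ε/D = 0.31/469 = 6.61×10^-4
Haaland: f = 0.01817
h_f = f(L/D)V²/(2g) = 0.01817·(1660/0.469)·2.275²/(2·9.81) = 16.96 m

h_f ≈ 17.0 m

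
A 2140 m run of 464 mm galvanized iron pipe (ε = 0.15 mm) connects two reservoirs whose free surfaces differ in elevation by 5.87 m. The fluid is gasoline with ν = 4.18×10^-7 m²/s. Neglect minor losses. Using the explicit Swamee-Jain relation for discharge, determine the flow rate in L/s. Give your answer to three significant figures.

Swamee-Jain (Type II): Q = -0.965·√(gD⁵h_f/L)·ln[ε/(3.7D) + √(3.17ν²L/(gD³h_f))]
√(gD⁵h_f/L) = √(9.81·0.464⁵·5.87/2140) = 0.02406
ε/(3.7D) = 8.74×10^-5; √(3.17ν²L/(gD³h_f)) = 1.44×10^-5
Q = -0.965·0.02406·ln(1.017×10^-4) = 0.2134 m³/s
Check: V = 1.26 m/s, Re = 1.40×10^6, f = 0.01577, h_f = 5.90 m ≈ 5.87 m ✓

Q ≈ 213 L/s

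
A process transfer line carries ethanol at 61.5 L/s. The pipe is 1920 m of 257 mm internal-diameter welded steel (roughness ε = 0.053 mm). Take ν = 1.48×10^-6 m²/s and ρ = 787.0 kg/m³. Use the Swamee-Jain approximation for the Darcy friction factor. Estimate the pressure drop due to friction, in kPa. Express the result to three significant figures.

Δp ≈ 70.7 kPa

V = 4Q/(πD²) = 4·0.0615/(π·0.257²) = 1.186 m/s
Re = VD/ν = 1.186·0.257/1.48×10^-6 = 2.06×10^5 → turbulent
ε/D = 0.053/257 = 2.06×10^-4
Swamee-Jain: f = 0.01711
h_f = f(L/D)V²/(2g) = 0.01711·(1920/0.257)·1.186²/(2·9.81) = 9.157 m
Δp = ρg·h_f = 787.0·9.81·9.157 = 70.70 kPa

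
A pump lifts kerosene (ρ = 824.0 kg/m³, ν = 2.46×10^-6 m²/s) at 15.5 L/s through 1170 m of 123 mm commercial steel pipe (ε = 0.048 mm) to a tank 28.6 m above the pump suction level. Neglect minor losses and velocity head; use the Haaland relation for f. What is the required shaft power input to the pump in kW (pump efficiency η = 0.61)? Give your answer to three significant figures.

V = 4Q/(πD²) = 1.304 m/s; Re = 6.52×10^4; ε/D = 3.90×10^-4; f = 0.02092
h_f = f(L/D)V²/2g = 17.26 m
Total head H = z + h_f = 28.6 + 17.26 = 45.86 m
P_hyd = ρgQH = 824.0·9.81·0.0155·45.86 = 5.746 kW
P_shaft = P_hyd/η = 5.746/0.61 = 9.420 kW

P_shaft ≈ 9.42 kW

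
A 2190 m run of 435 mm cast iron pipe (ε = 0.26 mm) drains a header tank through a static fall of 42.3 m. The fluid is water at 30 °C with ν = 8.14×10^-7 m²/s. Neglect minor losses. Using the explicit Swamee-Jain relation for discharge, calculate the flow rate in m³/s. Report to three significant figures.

Swamee-Jain (Type II): Q = -0.965·√(gD⁵h_f/L)·ln[ε/(3.7D) + √(3.17ν²L/(gD³h_f))]
√(gD⁵h_f/L) = √(9.81·0.435⁵·42.3/2190) = 0.05433
ε/(3.7D) = 1.62×10^-4; √(3.17ν²L/(gD³h_f)) = 1.16×10^-5
Q = -0.965·0.05433·ln(1.731×10^-4) = 0.4541 m³/s
Check: V = 3.06 m/s, Re = 1.63×10^6, f = 0.01774, h_f = 42.5 m ≈ 42.3 m ✓

Q ≈ 0.454 m³/s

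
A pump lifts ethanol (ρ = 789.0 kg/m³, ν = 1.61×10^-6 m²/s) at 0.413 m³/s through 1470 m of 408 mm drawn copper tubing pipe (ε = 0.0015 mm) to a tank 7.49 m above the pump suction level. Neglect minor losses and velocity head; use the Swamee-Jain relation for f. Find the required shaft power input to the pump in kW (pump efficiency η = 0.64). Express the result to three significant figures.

P_shaft ≈ 148 kW

V = 4Q/(πD²) = 3.159 m/s; Re = 8.01×10^5; ε/D = 3.68×10^-6; f = 0.01213
h_f = f(L/D)V²/2g = 22.24 m
Total head H = z + h_f = 7.49 + 22.24 = 29.73 m
P_hyd = ρgQH = 789.0·9.81·0.413·29.73 = 95.03 kW
P_shaft = P_hyd/η = 95.03/0.64 = 148.5 kW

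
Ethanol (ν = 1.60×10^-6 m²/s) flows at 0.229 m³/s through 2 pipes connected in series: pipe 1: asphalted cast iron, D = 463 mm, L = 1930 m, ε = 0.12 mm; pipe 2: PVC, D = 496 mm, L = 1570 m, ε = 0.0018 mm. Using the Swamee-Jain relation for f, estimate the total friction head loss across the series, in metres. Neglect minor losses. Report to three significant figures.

Pipe 1: V = 1.360 m/s, Re = 3.94×10^5, ε/D = 2.59×10^-4, f = 0.01635, h_1 = f(L/D)V²/2g = 6.426 m
Pipe 2: V = 1.185 m/s, Re = 3.67×10^5, ε/D = 3.63×10^-6, f = 0.01389, h_2 = f(L/D)V²/2g = 3.148 m
Series → Q common, losses add: H = Σh = 9.574 m

H ≈ 9.57 m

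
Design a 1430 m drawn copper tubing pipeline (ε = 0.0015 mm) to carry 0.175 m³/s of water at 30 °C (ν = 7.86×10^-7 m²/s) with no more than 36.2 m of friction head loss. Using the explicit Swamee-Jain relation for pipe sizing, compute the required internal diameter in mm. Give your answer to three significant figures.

Swamee-Jain (Type III): D = 0.66·[ε^1.25·(LQ²/(gh_f))^4.75 + ν·Q^9.4·(L/(gh_f))^5.2]^0.04
LQ²/(gh_f) = 0.1233; L/(gh_f) = 4.027
Term 1 = ε^1.25·(…)^4.75 = 2.53×10^-12; Term 2 = ν·Q^9.4·(…)^5.2 = 8.43×10^-11
D = 0.66·(2.53×10^-12 + 8.43×10^-11)^0.04 = 0.2613 m = 261 mm
Check: V = 3.26 m/s, Re = 1.09×10^6, f = 0.01160, h_f = 34.5 m ≈ 36.2 m ✓

D ≈ 261 mm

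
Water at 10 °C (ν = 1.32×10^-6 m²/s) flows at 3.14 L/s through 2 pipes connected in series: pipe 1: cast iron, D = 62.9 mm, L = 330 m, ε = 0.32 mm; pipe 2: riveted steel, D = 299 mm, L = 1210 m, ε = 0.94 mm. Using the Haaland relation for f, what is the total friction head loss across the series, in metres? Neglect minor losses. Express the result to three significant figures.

Pipe 1: V = 1.011 m/s, Re = 4.82×10^4, ε/D = 0.00509, f = 0.03229, h_1 = f(L/D)V²/2g = 8.816 m
Pipe 2: V = 0.04472 m/s, Re = 1.01×10^4, ε/D = 0.00314, f = 0.03499, h_2 = f(L/D)V²/2g = 0.01443 m
Series → Q common, losses add: H = Σh = 8.830 m

H ≈ 8.83 m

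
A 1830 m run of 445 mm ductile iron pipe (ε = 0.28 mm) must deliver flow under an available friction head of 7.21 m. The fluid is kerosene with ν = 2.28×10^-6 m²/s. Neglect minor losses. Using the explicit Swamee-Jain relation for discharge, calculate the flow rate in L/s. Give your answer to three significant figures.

Q ≈ 209 L/s

Swamee-Jain (Type II): Q = -0.965·√(gD⁵h_f/L)·ln[ε/(3.7D) + √(3.17ν²L/(gD³h_f))]
√(gD⁵h_f/L) = √(9.81·0.445⁵·7.21/1830) = 0.02597
ε/(3.7D) = 1.70×10^-4; √(3.17ν²L/(gD³h_f)) = 6.96×10^-5
Q = -0.965·0.02597·ln(2.396×10^-4) = 0.2089 m³/s
Check: V = 1.34 m/s, Re = 2.62×10^5, f = 0.01920, h_f = 7.26 m ≈ 7.21 m ✓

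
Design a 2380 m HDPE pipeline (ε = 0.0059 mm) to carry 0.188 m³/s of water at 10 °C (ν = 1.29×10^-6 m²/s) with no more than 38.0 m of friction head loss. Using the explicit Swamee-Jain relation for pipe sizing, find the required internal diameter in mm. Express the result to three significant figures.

Swamee-Jain (Type III): D = 0.66·[ε^1.25·(LQ²/(gh_f))^4.75 + ν·Q^9.4·(L/(gh_f))^5.2]^0.04
LQ²/(gh_f) = 0.2257; L/(gh_f) = 6.384
Term 1 = ε^1.25·(…)^4.75 = 2.47×10^-10; Term 2 = ν·Q^9.4·(…)^5.2 = 2.98×10^-9
D = 0.66·(2.47×10^-10 + 2.98×10^-9)^0.04 = 0.3019 m = 302 mm
Check: V = 2.63 m/s, Re = 6.15×10^5, f = 0.01297, h_f = 35.9 m ≈ 38.0 m ✓

D ≈ 302 mm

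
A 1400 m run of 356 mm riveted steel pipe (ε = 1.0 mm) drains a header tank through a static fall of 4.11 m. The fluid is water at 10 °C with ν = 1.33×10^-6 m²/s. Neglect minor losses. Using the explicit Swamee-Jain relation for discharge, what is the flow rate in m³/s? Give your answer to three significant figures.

Q ≈ 0.0879 m³/s

Swamee-Jain (Type II): Q = -0.965·√(gD⁵h_f/L)·ln[ε/(3.7D) + √(3.17ν²L/(gD³h_f))]
√(gD⁵h_f/L) = √(9.81·0.356⁵·4.11/1400) = 0.01283
ε/(3.7D) = 7.59×10^-4; √(3.17ν²L/(gD³h_f)) = 6.57×10^-5
Q = -0.965·0.01283·ln(8.249×10^-4) = 0.08793 m³/s
Check: V = 0.883 m/s, Re = 2.36×10^5, f = 0.02645, h_f = 4.14 m ≈ 4.11 m ✓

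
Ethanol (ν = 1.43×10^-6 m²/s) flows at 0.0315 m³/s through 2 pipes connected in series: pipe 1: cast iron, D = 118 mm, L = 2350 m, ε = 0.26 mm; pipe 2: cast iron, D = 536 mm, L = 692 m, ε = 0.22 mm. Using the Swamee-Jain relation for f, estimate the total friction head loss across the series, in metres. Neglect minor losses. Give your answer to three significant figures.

H ≈ 210 m

Pipe 1: V = 2.880 m/s, Re = 2.38×10^5, ε/D = 0.00220, f = 0.02491, h_1 = f(L/D)V²/2g = 209.7 m
Pipe 2: V = 0.1396 m/s, Re = 5.23×10^4, ε/D = 4.10×10^-4, f = 0.02214, h_2 = f(L/D)V²/2g = 0.02839 m
Series → Q common, losses add: H = Σh = 209.8 m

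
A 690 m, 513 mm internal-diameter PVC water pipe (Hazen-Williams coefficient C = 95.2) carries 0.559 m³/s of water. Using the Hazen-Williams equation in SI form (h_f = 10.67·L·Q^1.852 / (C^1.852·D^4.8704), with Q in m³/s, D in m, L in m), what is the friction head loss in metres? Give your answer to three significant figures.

h_f ≈ 14.0 m

h_f = 10.67·690·0.559^1.852 / (95.2^1.852·0.513^4.8704) = 14.02 m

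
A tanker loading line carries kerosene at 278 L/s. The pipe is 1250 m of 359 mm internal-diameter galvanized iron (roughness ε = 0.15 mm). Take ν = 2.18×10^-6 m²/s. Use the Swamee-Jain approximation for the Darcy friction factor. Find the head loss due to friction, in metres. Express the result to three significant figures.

V = 4Q/(πD²) = 4·0.278/(π·0.359²) = 2.746 m/s
Re = VD/ν = 2.746·0.359/2.18×10^-6 = 4.52×10^5 → turbulent
ε/D = 0.15/359 = 4.18×10^-4
Swamee-Jain: f = 0.01734
h_f = f(L/D)V²/(2g) = 0.01734·(1250/0.359)·2.746²/(2·9.81) = 23.21 m

h_f ≈ 23.2 m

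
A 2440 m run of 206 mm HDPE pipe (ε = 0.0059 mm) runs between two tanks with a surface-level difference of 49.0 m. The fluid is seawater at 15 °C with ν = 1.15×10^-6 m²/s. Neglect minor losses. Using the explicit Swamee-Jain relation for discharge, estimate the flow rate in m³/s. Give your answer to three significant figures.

Q ≈ 0.0806 m³/s

Swamee-Jain (Type II): Q = -0.965·√(gD⁵h_f/L)·ln[ε/(3.7D) + √(3.17ν²L/(gD³h_f))]
√(gD⁵h_f/L) = √(9.81·0.206⁵·49.0/2440) = 0.008549
ε/(3.7D) = 7.74×10^-6; √(3.17ν²L/(gD³h_f)) = 4.93×10^-5
Q = -0.965·0.008549·ln(5.708×10^-5) = 0.08061 m³/s
Check: V = 2.42 m/s, Re = 4.33×10^5, f = 0.01384, h_f = 48.9 m ≈ 49.0 m ✓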